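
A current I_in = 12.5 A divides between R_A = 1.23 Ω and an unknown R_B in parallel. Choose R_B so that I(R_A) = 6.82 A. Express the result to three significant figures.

R_B ≈ 1.48 Ω

Two-branch current divider: I_A = I_in · R_B/(R_A + R_B).
With f = 0.5456, R_B = R_A · f/(1−f) = 1.23 × 1.201 = 1.477 Ω.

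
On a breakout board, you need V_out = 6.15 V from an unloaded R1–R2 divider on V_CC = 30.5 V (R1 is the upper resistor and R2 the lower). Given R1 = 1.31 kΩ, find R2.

V_out/V_CC = R2/(R1+R2) = 0.2016.
So R2 = R1 · V_out/(V_CC − V_out) = 1.31 × 6.15/(30.5 − 6.15) = 1.31 × 0.2526 = 0.3309 kΩ.

R2 ≈ 0.331 kΩ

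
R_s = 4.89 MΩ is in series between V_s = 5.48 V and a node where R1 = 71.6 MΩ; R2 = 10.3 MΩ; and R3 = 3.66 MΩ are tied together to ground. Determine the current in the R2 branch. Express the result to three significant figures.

I ≈ 0.185 µA

Combine the parallel branches: R_p = (1/71.6 + 1/10.3 + 1/3.66)⁻¹ = 2.602 MΩ.
V_A = 5.48 × 2.602/7.492 = 1.903 V.
I(R2) = V_A / R2 = 1.903/10.3 = 0.1848 µA.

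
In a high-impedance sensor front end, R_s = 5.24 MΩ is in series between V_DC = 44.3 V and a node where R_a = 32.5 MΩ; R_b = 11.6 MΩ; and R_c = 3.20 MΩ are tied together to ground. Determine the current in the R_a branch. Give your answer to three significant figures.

Combine the parallel branches: R_p = (1/32.5 + 1/11.6 + 1/3.20)⁻¹ = 2.328 MΩ.
Node voltage V_A = V_DC · R_p/(R_s + R_p) = 44.3 × 0.3076 = 13.63 V.
I(R_a) = V_A / R_a = 13.63/32.5 = 0.4193 µA.
(Check via current divider: I_total = 5.853 µA; share G_k/ΣG = 0.07164 → same result.)

I ≈ 0.419 µA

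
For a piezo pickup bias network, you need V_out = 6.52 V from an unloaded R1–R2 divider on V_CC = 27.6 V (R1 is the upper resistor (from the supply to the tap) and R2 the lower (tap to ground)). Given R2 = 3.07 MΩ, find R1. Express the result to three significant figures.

R1 ≈ 9.93 MΩ

Required fraction k = V_out/V_CC = 0.2362.
Rearranging, R1 = R2·(1−k)/k = 3.07 × 3.233 = 9.926 MΩ.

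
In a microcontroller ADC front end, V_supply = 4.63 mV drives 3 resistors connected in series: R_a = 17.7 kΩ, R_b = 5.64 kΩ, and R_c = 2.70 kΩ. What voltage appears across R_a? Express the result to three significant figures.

ΣR = 17.7 + 5.64 + 2.70 = 26.04 kΩ.
Voltage divider: V = V_supply · (17.70 / 26.04) = 4.63 × 0.6797 = 3.147 mV.

V ≈ 3.15 mV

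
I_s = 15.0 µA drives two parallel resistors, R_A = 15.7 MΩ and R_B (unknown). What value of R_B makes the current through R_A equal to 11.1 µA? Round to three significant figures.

R_B ≈ 44.7 MΩ

In a two-way split, I_A/I_s = R_B/(R_A + R_B).
11.1/15.0 = R_B/(R_A + R_B) → R_B = R_A · (0.7400)/(1 − 0.7400) = 15.7 × 2.846 = 44.68 MΩ.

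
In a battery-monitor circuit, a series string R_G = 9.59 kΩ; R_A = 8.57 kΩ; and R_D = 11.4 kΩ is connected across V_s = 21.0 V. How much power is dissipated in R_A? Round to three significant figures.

P ≈ 4.33 mW

The common current is I = 21.0/29.56 = 0.7104 mA.
P(R_A) = I²·R_A = (0.7104)² × 8.57 = 4.325 mW.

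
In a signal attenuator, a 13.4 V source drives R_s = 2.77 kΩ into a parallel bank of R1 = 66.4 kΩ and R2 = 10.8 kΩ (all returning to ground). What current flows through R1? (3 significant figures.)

Combine the parallel branches: R_p = (1/66.4 + 1/10.8)⁻¹ = 9.289 kΩ.
Node voltage V_A = V_DC · R_p/(R_s + R_p) = 13.4 × 0.7703 = 10.32 V.
Branch current I = V_A/R1 = 10.32/66.4 = 0.1555 mA.

I ≈ 0.155 mA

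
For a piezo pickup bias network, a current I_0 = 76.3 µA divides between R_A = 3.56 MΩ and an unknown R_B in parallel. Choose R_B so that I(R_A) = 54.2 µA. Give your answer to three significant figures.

Two-branch current divider: I_A = I_0 · R_B/(R_A + R_B).
With f = 0.7104, R_B = R_A · f/(1−f) = 3.56 × 2.452 = 8.731 MΩ.

R_B ≈ 8.73 MΩ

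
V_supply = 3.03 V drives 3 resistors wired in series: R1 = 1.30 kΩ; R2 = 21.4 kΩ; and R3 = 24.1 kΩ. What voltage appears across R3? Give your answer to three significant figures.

Total series resistance ΣR = 1.30 + 21.4 + 24.1 = 46.80 kΩ.
By the voltage-divider rule, V = 3.03 × 24.10/46.80 = 1.560 V.

V ≈ 1.56 V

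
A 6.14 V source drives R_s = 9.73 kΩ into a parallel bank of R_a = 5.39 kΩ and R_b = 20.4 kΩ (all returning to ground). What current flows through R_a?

I ≈ 0.347 mA

Equivalent of the parallel group: R_p = 4.264 kΩ.
V_A by voltage divider: V_A = 6.14 × 4.264/(9.73 + 4.264) = 1.871 V.
I(R_a) = V_A / R_a = 1.871/5.39 = 0.3471 mA.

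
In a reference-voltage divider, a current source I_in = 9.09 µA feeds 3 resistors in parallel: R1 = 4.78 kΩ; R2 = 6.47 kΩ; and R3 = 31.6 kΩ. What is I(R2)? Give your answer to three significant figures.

ΣG = 1/4.78 + 1/6.47 + 1/31.6 = 0.3954.
Current divider: I(R2) = I_in · G_k/ΣG = 9.09 × (0.1546/0.3954) = 9.09 × 0.3909 = 3.553 µA.

I ≈ 3.55 µA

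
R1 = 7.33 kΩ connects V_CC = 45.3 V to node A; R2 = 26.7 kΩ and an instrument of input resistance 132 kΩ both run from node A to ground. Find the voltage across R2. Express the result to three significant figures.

V_out ≈ 34.1 V

First combine the lower leg with the load: R2 ‖ R_L = 22.21 kΩ.
Voltage divider with the loaded lower leg: V_out = 45.3 × 22.21/(7.33 + 22.21) = 45.3 × 0.7518 = 34.06 V.
(Unloaded it would be 35.5 V; the load pulls it down.)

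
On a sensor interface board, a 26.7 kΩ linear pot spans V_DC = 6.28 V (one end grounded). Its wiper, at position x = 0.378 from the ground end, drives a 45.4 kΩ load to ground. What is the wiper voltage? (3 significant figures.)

V_out ≈ 2.09 V

Split the track: R_lower = x·R_p = 10.09 kΩ, R_upper = (1−x)·R_p = 16.61 kΩ.
(x·R_p) ‖ R_L = 8.257 kΩ.
Loaded-divider output: V_out = 6.28 × 0.3321 = 2.085 V.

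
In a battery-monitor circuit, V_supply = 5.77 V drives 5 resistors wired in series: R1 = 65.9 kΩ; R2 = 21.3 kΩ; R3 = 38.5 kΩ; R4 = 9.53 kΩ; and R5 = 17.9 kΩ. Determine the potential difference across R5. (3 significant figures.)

ΣR = 65.9 + 21.3 + 38.5 + 9.53 + 17.9 = 153.1 kΩ.
By the voltage-divider rule, V = 5.77 × 17.90/153.1 = 0.6745 V.

V ≈ 0.674 V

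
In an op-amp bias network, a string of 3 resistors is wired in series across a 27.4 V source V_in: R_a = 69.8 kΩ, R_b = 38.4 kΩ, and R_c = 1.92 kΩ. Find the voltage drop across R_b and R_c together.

V ≈ 10.0 V

ΣR = 69.8 + 38.4 + 1.92 = 110.1 kΩ.
R_{R_b..R_c} = 38.4 + 1.92 = 40.32 kΩ.
Voltage divider: V = V_in · (40.32 / 110.1) = 27.4 × 0.3661 = 10.03 V.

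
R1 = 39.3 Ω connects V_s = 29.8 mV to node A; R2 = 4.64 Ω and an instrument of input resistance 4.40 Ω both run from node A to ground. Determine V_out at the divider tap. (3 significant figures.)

V_out ≈ 1.62 mV

R2 ‖ R_L = (4.64 × 4.40)/(4.64 + 4.40) = 2.258 Ω.
Voltage divider with the loaded lower leg: V_out = 29.8 × 2.258/(39.3 + 2.258) = 29.8 × 0.05434 = 1.619 mV.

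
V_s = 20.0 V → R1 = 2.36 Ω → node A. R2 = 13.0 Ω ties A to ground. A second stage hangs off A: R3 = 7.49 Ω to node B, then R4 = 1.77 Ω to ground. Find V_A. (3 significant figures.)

V_A ≈ 13.9 V

The second stage (R3 + R4 = 9.260 Ω) loads node A in parallel with R2.
R2 ‖ (R3+R4) = 5.408 Ω.
V_A = 20.0 × 5.408/(2.36 + 5.408) = 13.92 V.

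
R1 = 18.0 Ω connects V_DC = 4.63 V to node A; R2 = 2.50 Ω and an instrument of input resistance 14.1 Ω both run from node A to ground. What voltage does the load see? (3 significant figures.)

First combine the lower leg with the load: R2 ‖ R_L = 2.123 Ω.
Now apply the divider: V_out = 4.63 × 0.1055 = 0.4886 V.

V_out ≈ 0.489 V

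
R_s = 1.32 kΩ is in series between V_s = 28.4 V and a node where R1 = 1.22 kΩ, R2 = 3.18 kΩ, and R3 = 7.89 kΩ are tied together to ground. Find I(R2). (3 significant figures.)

I ≈ 3.35 mA

Parallel bank: R_p = 1/(1/1.22 + 1/3.18 + 1/7.89) = 0.7931 kΩ.
V_A by voltage divider: V_A = 28.4 × 0.7931/(1.32 + 0.7931) = 10.66 V.
Branch current I = V_A/R2 = 10.66/3.18 = 3.352 mA.
(Equivalently: I_total = 13.44 mA, then current-divider fraction G_k/ΣG = 0.2494.)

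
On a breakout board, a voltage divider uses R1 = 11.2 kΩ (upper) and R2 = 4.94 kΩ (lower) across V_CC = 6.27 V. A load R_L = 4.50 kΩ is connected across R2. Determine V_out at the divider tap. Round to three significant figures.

R2 ‖ R_L = (4.94 × 4.50)/(4.94 + 4.50) = 2.355 kΩ.
Then V_out = V_CC · R2'/(R1 + R2') = 6.27 × 2.355/13.55 = 1.089 V.
(Unloaded it would be 1.92 V; the load pulls it down.)

V_out ≈ 1.09 V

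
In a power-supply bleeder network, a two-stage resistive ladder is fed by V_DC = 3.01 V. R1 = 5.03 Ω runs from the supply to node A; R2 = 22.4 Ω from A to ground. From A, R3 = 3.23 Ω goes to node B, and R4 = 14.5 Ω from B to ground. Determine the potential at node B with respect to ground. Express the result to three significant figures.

Looking into the second stage from A: R3 + R4 = 17.73 Ω appears in parallel with R2.
R2 ‖ (R3+R4) = 9.897 Ω.
V_A = 3.01 × 9.897/(5.03 + 9.897) = 1.996 V.
Stage 2 is unloaded, so V_B = V_A · R4/(R3+R4) = 1.996 × 14.5/17.73 = 1.632 V.

V_B ≈ 1.63 V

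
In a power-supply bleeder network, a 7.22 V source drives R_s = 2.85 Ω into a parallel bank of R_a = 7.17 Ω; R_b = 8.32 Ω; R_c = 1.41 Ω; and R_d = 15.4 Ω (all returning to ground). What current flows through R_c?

I ≈ 1.30 A

Combine the parallel branches: R_p = (1/7.17 + 1/8.32 + 1/1.41 + 1/15.4)⁻¹ = 0.9673 Ω.
V_A = 7.22 × 0.9673/3.817 = 1.830 V.
I(R_c) = V_A / R_c = 1.830/1.41 = 1.298 A.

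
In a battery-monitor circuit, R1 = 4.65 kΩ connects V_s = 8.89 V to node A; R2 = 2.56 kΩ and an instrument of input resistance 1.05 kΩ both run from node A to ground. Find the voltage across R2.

V_out ≈ 1.23 V

The load sits in parallel with R2, giving an effective lower resistance R2' = R2·R_L/(R2+R_L) = 0.7446 kΩ.
Then V_out = V_s · R2'/(R1 + R2') = 8.89 × 0.7446/5.395 = 1.227 V.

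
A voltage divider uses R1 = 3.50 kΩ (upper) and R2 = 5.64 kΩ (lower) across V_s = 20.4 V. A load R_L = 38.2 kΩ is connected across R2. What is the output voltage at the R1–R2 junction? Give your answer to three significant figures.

V_out ≈ 11.9 V

R2 ‖ R_L = (5.64 × 38.2)/(5.64 + 38.2) = 4.914 kΩ.
Now apply the divider: V_out = 20.4 × 0.5840 = 11.91 V.
(Unloaded it would be 12.6 V; the load pulls it down.)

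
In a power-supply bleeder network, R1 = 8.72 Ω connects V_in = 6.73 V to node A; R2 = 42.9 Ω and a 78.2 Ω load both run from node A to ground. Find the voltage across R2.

V_out ≈ 5.12 V

R2 ‖ R_L = (42.9 × 78.2)/(42.9 + 78.2) = 27.70 Ω.
Voltage divider with the loaded lower leg: V_out = 6.73 × 27.70/(8.72 + 27.70) = 6.73 × 0.7606 = 5.119 V.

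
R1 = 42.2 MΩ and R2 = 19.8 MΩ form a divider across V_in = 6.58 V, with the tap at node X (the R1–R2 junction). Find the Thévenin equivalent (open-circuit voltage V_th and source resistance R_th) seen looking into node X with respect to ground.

V_th ≈ 2.10 V, R_th ≈ 13.5 MΩ

V_th is the unloaded tap voltage: V_in · R2/(R1+R2) = 6.58 × 0.3194 = 2.101 V.
Looking into X with the source shorted: R_th = R1·R2/(R1+R2) = 42.20 × 19.8/62.00 = 13.48 MΩ.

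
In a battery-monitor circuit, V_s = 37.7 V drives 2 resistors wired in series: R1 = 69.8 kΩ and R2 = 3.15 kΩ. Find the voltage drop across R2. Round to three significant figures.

Total series resistance ΣR = 69.8 + 3.15 = 72.95 kΩ.
By the voltage-divider rule, V = 37.7 × 3.150/72.95 = 1.628 V.

V ≈ 1.63 V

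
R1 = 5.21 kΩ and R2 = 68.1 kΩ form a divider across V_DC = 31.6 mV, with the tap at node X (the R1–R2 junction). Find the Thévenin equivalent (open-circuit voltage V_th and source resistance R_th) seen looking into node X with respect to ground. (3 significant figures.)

Open-circuit (no load on X): V_th = V_DC · R2/(R1 + R2) = 31.6 × 68.1/(5.210 + 68.1) = 29.35 mV.
Looking into X with the source shorted: R_th = R1·R2/(R1+R2) = 5.210 × 68.1/73.31 = 4.840 kΩ.

V_th ≈ 29.4 mV, R_th ≈ 4.84 kΩ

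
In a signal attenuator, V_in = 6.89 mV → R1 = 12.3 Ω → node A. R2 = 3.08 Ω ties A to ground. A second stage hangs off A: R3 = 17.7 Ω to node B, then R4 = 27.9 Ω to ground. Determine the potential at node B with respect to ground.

V_B ≈ 0.801 mV

Node A sees R2 in parallel with the series input of stage 2, R3 + R4 = 45.60 Ω.
Effective lower resistance at A: R2 ‖ 45.60 = 2.885 Ω.
First divider: V_A = V_in · 2.885/(12.3 + 2.885) = 1.309 mV.
V_B = V_A × 0.6118 = 0.8009 mV.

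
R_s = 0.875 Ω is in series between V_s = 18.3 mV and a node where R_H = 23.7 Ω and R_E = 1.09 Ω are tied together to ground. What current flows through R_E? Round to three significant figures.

Parallel bank: R_p = 1/(1/23.7 + 1/1.09) = 1.042 Ω.
V_A by voltage divider: V_A = 18.3 × 1.042/(0.875 + 1.042) = 9.947 mV.
I(R_E) = V_A / R_E = 9.947/1.09 = 9.126 mA.

I ≈ 9.13 mA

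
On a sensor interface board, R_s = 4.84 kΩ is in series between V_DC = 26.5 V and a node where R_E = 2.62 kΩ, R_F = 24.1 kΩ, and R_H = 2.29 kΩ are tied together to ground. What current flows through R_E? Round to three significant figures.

Parallel bank: R_p = 1/(1/2.62 + 1/24.1 + 1/2.29) = 1.163 kΩ.
V_A = 26.5 × 1.163/6.003 = 5.134 V.
Branch current I = V_A/R_E = 5.134/2.62 = 1.960 mA.

I ≈ 1.96 mA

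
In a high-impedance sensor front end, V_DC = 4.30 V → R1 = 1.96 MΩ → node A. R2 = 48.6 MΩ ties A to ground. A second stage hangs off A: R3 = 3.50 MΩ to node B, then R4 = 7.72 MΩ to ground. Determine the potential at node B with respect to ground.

V_B ≈ 2.44 V

The second stage (R3 + R4 = 11.22 MΩ) loads node A in parallel with R2.
R2 ‖ (R3+R4) = 9.116 MΩ.
V_A = 4.30 × 9.116/(1.96 + 9.116) = 3.539 V.
V_B = V_A × 0.6881 = 2.435 V.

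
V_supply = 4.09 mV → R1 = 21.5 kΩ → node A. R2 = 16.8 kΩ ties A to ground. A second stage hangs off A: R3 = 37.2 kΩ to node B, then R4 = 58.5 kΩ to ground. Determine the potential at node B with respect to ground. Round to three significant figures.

V_B ≈ 0.998 mV

Looking into the second stage from A: R3 + R4 = 95.70 kΩ appears in parallel with R2.
R2 ‖ (R3+R4) = 14.29 kΩ.
First divider: V_A = V_supply · 14.29/(21.5 + 14.29) = 1.633 mV.
Stage 2 is unloaded, so V_B = V_A · R4/(R3+R4) = 1.633 × 58.5/95.70 = 0.9983 mV.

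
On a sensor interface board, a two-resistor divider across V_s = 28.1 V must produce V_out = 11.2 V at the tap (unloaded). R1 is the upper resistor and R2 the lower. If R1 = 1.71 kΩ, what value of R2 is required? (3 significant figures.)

V_out/V_s = R2/(R1+R2) = 0.3986.
R2 = R1 · 0.3986/(1 − 0.3986) = 1.133 kΩ.

R2 ≈ 1.13 kΩ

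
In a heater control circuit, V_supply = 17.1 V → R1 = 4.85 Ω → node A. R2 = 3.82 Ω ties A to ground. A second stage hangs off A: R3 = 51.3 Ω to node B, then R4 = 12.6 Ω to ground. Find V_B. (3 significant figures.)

V_B ≈ 1.44 V

The second stage (R3 + R4 = 63.90 Ω) loads node A in parallel with R2.
R2 ‖ (R3+R4) = 3.605 Ω.
So V_A = 17.1 × 0.4263 = 7.290 V.
Stage 2 is unloaded, so V_B = V_A · R4/(R3+R4) = 7.290 × 12.6/63.90 = 1.438 V.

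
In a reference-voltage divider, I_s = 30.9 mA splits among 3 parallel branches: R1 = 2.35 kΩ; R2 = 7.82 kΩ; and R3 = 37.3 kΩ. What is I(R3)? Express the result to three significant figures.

Conductances: ΣG = 1/2.35 + 1/7.82 + 1/37.3 = 0.5802 (1/kΩ).
R3 takes the fraction G_k/ΣG = 0.02681/0.5802 = 0.04621, so I = 30.9 × 0.04621 = 1.428 mA.

I ≈ 1.43 mA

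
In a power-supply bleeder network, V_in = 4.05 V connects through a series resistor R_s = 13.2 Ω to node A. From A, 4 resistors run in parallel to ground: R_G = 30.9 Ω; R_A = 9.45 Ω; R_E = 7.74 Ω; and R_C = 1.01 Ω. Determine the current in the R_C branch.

Combine the parallel branches: R_p = (1/30.9 + 1/9.45 + 1/7.74 + 1/1.01)⁻¹ = 0.7952 Ω.
V_A = 4.05 × 0.7952/14.00 = 0.2301 V.
I(R_C) = V_A / R_C = 0.2301/1.01 = 0.2279 A.

I ≈ 0.228 A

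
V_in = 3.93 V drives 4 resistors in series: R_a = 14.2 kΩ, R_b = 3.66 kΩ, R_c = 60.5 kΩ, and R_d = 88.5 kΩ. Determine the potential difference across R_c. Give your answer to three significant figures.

V ≈ 1.42 V

Total series resistance ΣR = 14.2 + 3.66 + 60.5 + 88.5 = 166.9 kΩ.
By the voltage-divider rule, V = 3.93 × 60.50/166.9 = 1.425 V.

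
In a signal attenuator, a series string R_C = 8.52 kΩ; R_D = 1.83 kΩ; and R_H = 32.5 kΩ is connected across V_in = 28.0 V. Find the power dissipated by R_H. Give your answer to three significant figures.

ΣR = 42.85 kΩ → I = 28.0/42.85 = 0.6534 mA.
P(R_H) = I²·R_H = (0.6534)² × 32.5 = 13.88 mW.

P ≈ 13.9 mW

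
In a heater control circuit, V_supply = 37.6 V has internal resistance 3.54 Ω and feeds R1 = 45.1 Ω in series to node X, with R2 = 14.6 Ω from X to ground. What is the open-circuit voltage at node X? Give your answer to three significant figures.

R1' = 3.54 + 45.1 = 48.64 Ω (source resistance + R1).
With X open, the divider is unloaded: V_th = 37.6 × 14.6/63.24 = 8.681 V.

V_th ≈ 8.68 V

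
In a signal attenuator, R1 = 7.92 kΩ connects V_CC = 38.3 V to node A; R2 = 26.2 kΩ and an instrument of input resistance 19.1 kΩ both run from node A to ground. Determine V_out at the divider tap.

R2 ‖ R_L = (26.2 × 19.1)/(26.2 + 19.1) = 11.05 kΩ.
Then V_out = V_CC · R2'/(R1 + R2') = 38.3 × 11.05/18.97 = 22.31 V.

V_out ≈ 22.3 V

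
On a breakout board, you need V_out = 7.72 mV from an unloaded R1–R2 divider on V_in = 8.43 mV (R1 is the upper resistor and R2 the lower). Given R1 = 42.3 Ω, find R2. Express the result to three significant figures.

R2 ≈ 460 Ω

Required fraction k = V_out/V_in = 0.9158.
Rearranging, R2 = R1·k/(1−k) = 42.3 × 10.87 = 459.9 Ω.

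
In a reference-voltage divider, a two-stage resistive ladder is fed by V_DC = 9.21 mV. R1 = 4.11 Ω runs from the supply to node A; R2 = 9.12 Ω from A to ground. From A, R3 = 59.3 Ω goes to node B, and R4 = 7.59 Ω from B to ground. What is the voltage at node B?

The second stage (R3 + R4 = 66.89 Ω) loads node A in parallel with R2.
R2 ‖ (R3+R4) = 8.026 Ω.
First divider: V_A = V_DC · 8.026/(4.11 + 8.026) = 6.091 mV.
Stage 2 is unloaded, so V_B = V_A · R4/(R3+R4) = 6.091 × 7.59/66.89 = 0.6911 mV.

V_B ≈ 0.691 mV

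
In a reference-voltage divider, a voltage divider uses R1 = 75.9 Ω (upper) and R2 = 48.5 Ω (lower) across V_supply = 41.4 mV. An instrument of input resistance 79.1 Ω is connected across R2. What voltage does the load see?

R2 ‖ R_L = (48.5 × 79.1)/(48.5 + 79.1) = 30.07 Ω.
Then V_out = V_supply · R2'/(R1 + R2') = 41.4 × 30.07/106.0 = 11.75 mV.

V_out ≈ 11.7 mV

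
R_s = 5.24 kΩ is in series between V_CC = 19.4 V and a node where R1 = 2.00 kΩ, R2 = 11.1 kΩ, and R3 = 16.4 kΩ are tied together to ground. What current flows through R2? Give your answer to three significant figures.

I ≈ 0.396 mA

Equivalent of the parallel group: R_p = 1.536 kΩ.
V_A by voltage divider: V_A = 19.4 × 1.536/(5.24 + 1.536) = 4.398 V.
I(R2) = V_A / R2 = 4.398/11.1 = 0.3962 mA.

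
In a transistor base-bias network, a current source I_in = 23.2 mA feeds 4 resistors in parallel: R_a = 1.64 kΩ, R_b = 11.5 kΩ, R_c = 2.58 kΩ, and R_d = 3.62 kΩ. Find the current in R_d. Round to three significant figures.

I ≈ 4.71 mA

Total conductance ΣG = 1/1.64 + 1/11.5 + 1/2.58 + 1/3.62 = 1.361 (units of 1/kΩ).
By the current-divider rule, I = I_in · G_k/ΣG = 23.2 × 0.2030 = 4.710 mA.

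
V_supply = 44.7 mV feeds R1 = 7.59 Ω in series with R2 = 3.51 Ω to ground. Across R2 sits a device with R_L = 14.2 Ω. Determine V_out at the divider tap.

V_out ≈ 12.1 mV

The load sits in parallel with R2, giving an effective lower resistance R2' = R2·R_L/(R2+R_L) = 2.814 Ω.
Voltage divider with the loaded lower leg: V_out = 44.7 × 2.814/(7.59 + 2.814) = 44.7 × 0.2705 = 12.09 mV.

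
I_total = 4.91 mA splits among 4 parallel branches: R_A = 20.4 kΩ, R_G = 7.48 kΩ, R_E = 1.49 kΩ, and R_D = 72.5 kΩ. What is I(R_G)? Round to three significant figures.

Conductances: ΣG = 1/20.4 + 1/7.48 + 1/1.49 + 1/72.5 = 0.8676 (1/kΩ).
By the current-divider rule, I = I_total · G_k/ΣG = 4.91 × 0.1541 = 0.7566 mA.

I ≈ 0.757 mA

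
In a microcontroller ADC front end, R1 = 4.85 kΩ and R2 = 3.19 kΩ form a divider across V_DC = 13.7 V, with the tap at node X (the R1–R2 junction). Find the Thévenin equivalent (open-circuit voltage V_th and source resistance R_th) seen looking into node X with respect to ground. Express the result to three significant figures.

Open-circuit (no load on X): V_th = V_DC · R2/(R1 + R2) = 13.7 × 3.19/(4.850 + 3.19) = 5.436 V.
With V_DC suppressed (replaced by a short), R_th = R1 ‖ R2 = (4.850 × 3.19)/(4.850 + 3.19) = 1.924 kΩ.

V_th ≈ 5.44 V, R_th ≈ 1.92 kΩ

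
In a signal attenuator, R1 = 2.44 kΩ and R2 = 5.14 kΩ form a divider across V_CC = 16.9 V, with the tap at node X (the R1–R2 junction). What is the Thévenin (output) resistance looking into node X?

Looking into X with the source shorted: R_th = R1·R2/(R1+R2) = 2.440 × 5.14/7.580 = 1.655 kΩ.

R_th ≈ 1.65 kΩ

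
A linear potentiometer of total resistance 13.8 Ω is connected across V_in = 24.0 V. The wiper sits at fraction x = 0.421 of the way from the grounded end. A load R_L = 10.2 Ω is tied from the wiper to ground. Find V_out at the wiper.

V_out ≈ 7.60 V

Split the track: R_lower = x·R_p = 5.810 Ω, R_upper = (1−x)·R_p = 7.990 Ω.
R_L loads the lower segment: effective lower R = 3.701 Ω.
Loaded-divider output: V_out = 24.0 × 0.3166 = 7.598 V.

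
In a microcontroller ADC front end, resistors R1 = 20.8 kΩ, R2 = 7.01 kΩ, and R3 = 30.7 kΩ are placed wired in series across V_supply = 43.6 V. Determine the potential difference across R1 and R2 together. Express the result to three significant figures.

Series total: ΣR = 20.8 + 7.01 + 30.7 = 58.51 kΩ.
R_{R1..R2} = 20.8 + 7.01 = 27.81 kΩ.
Voltage divider: V = V_supply · (27.81 / 58.51) = 43.6 × 0.4753 = 20.72 V.

V ≈ 20.7 V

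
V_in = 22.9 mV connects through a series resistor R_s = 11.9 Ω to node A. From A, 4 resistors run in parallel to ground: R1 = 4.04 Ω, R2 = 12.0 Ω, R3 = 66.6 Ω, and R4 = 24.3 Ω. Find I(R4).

Equivalent of the parallel group: R_p = 2.584 Ω.
V_A = 22.9 × 2.584/14.48 = 4.085 mV.
Branch current I = V_A/R4 = 4.085/24.3 = 0.1681 mA.
(Check via current divider: I_total = 1.581 mA; share G_k/ΣG = 0.1063 → same result.)

I ≈ 0.168 mA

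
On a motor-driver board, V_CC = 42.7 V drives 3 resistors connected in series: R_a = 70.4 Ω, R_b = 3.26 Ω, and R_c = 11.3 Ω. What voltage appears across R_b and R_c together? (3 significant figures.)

V ≈ 7.32 V

Series total: ΣR = 70.4 + 3.26 + 11.3 = 84.96 Ω.
R_{R_b..R_c} = 3.26 + 11.3 = 14.56 Ω.
V = V_CC · R/ΣR = 42.7 × 0.1714 = 7.318 V.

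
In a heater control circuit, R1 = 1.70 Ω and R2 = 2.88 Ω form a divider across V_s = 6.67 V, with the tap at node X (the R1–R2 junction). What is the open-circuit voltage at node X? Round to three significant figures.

V_th ≈ 4.19 V

V_th is the unloaded tap voltage: V_s · R2/(R1+R2) = 6.67 × 0.6288 = 4.194 V.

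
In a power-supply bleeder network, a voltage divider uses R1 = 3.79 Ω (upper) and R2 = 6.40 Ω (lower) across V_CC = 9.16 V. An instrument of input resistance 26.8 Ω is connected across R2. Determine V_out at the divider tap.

R2 ‖ R_L = (6.40 × 26.8)/(6.40 + 26.8) = 5.166 Ω.
Then V_out = V_CC · R2'/(R1 + R2') = 9.16 × 5.166/8.956 = 5.284 V.
(Unloaded it would be 5.75 V; the load pulls it down.)

V_out ≈ 5.28 V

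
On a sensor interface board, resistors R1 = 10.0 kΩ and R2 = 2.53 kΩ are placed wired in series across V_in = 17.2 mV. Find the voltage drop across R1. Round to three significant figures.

Series total: ΣR = 10.0 + 2.53 = 12.53 kΩ.
Voltage divider: V = V_in · (10.00 / 12.53) = 17.2 × 0.7981 = 13.73 mV.

V ≈ 13.7 mV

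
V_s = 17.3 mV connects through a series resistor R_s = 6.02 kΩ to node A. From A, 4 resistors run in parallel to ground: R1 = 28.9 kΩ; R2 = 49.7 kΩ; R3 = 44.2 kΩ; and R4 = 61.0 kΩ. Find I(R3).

I ≈ 0.250 µA

Equivalent of the parallel group: R_p = 10.67 kΩ.
Node voltage V_A = V_s · R_p/(R_s + R_p) = 17.3 × 0.6393 = 11.06 mV.
Branch current I = V_A/R3 = 11.06/44.2 = 0.2502 µA.
(Equivalently: I_total = 1.037 µA, then current-divider fraction G_k/ΣG = 0.2414.)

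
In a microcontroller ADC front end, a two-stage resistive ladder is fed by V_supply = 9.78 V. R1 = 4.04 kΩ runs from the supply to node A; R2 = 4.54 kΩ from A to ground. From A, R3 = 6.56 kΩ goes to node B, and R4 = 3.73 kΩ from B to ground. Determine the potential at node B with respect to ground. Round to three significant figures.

Node A sees R2 in parallel with the series input of stage 2, R3 + R4 = 10.29 kΩ.
R2 ‖ (R3+R4) = 3.150 kΩ.
V_A = 9.78 × 3.150/(4.04 + 3.150) = 4.285 V.
Stage 2 is unloaded, so V_B = V_A · R4/(R3+R4) = 4.285 × 3.73/10.29 = 1.553 V.

V_B ≈ 1.55 V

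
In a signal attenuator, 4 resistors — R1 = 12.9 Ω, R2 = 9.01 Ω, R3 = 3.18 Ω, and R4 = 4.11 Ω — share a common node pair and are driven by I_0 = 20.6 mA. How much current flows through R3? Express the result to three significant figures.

Conductances: ΣG = 1/12.9 + 1/9.01 + 1/3.18 + 1/4.11 = 0.7463 (1/Ω).
By the current-divider rule, I = I_0 · G_k/ΣG = 20.6 × 0.4214 = 8.680 mA.

I ≈ 8.68 mA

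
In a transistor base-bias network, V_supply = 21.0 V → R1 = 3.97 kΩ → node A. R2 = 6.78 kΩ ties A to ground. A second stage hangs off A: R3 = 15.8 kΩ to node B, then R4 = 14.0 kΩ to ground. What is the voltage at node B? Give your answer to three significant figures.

V_B ≈ 5.74 V

Node A sees R2 in parallel with the series input of stage 2, R3 + R4 = 29.80 kΩ.
Effective lower resistance at A: R2 ‖ 29.80 = 5.523 kΩ.
First divider: V_A = V_supply · 5.523/(3.97 + 5.523) = 12.22 V.
Then the unloaded second divider: V_B = V_A × R4/(R3+R4) = 12.22 × 0.4698 = 5.740 V.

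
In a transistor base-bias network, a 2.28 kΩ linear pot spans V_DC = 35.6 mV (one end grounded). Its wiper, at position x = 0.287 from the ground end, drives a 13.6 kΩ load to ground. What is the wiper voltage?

Lower segment x·R_p = 0.6544 kΩ; upper segment (1−x)·R_p = 1.626 kΩ.
Lower segment in parallel with the load: 0.6544 ‖ 13.6 = 0.6243 kΩ.
V_out = 35.6 × 0.6243/(1.626 + 0.6243) = 9.878 mV.

V_out ≈ 9.88 mV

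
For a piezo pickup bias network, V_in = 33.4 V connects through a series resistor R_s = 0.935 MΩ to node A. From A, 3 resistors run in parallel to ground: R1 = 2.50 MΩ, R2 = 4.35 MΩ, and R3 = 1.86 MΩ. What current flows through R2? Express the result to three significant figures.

I ≈ 3.67 µA

Parallel bank: R_p = 1/(1/2.50 + 1/4.35 + 1/1.86) = 0.8565 MΩ.
V_A = 33.4 × 0.8565/1.792 = 15.97 V.
I(R2) = V_A / R2 = 15.97/4.35 = 3.671 µA.
(Check via current divider: I_total = 18.64 µA; share G_k/ΣG = 0.1969 → same result.)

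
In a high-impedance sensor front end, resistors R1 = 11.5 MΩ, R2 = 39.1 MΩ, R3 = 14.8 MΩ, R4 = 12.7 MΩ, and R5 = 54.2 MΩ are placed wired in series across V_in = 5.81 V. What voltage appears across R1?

ΣR = 11.5 + 39.1 + 14.8 + 12.7 + 54.2 = 132.3 MΩ.
V = V_in · R/ΣR = 5.81 × 0.08692 = 0.5050 V.

V ≈ 0.505 V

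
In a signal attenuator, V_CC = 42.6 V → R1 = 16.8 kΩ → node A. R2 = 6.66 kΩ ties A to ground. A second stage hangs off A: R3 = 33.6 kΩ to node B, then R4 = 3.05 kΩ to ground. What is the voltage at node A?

V_A ≈ 10.7 V

The second stage (R3 + R4 = 36.65 kΩ) loads node A in parallel with R2.
R2 ‖ (R3+R4) = 5.636 kΩ.
So V_A = 42.6 × 0.2512 = 10.70 V.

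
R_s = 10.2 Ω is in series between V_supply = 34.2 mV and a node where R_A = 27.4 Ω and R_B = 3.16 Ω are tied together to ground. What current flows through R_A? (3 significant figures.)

I ≈ 0.271 mA

Combine the parallel branches: R_p = (1/27.4 + 1/3.16)⁻¹ = 2.833 Ω.
Node voltage V_A = V_supply · R_p/(R_s + R_p) = 34.2 × 0.2174 = 7.435 mV.
Branch current I = V_A/R_A = 7.435/27.4 = 0.2713 mA.
(Check via current divider: I_total = 2.624 mA; share G_k/ΣG = 0.1034 → same result.)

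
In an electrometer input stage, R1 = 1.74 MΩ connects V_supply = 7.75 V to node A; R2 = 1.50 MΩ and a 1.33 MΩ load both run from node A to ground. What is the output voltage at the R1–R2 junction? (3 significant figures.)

V_out ≈ 2.23 V

R2 ‖ R_L = (1.50 × 1.33)/(1.50 + 1.33) = 0.7049 MΩ.
Voltage divider with the loaded lower leg: V_out = 7.75 × 0.7049/(1.74 + 0.7049) = 7.75 × 0.2883 = 2.235 V.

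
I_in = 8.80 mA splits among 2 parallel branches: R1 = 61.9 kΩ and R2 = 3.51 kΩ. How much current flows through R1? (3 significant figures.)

Two-branch current divider: I_k = I_in · R_other/(R_1 + R_2).
So I = 8.80 × 3.51/65.41 = 0.4722 mA.

I ≈ 0.472 mA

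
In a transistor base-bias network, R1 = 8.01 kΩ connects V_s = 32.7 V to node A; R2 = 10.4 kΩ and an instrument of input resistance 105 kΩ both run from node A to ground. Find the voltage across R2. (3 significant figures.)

First combine the lower leg with the load: R2 ‖ R_L = 9.463 kΩ.
Then V_out = V_s · R2'/(R1 + R2') = 32.7 × 9.463/17.47 = 17.71 V.

V_out ≈ 17.7 V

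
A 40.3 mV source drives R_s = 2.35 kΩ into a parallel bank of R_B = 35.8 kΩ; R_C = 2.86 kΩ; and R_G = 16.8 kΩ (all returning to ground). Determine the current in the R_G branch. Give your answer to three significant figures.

I ≈ 1.18 µA

Parallel bank: R_p = 1/(1/35.8 + 1/2.86 + 1/16.8) = 2.288 kΩ.
V_A by voltage divider: V_A = 40.3 × 2.288/(2.35 + 2.288) = 19.88 mV.
Branch current I = V_A/R_G = 19.88/16.8 = 1.183 µA.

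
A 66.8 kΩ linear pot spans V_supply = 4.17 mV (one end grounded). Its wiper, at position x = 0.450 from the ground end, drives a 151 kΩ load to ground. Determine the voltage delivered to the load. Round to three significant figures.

V_out ≈ 1.69 mV

Lower segment x·R_p = 30.06 kΩ; upper segment (1−x)·R_p = 36.74 kΩ.
Lower segment in parallel with the load: 30.06 ‖ 151 = 25.07 kΩ.
Loaded-divider output: V_out = 4.17 × 0.4056 = 1.691 mV.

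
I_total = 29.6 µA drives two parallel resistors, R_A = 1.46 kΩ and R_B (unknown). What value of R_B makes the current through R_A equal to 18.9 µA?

R_B ≈ 2.58 kΩ

In a two-way split, I_A/I_total = R_B/(R_A + R_B).
18.9/29.6 = R_B/(R_A + R_B) → R_B = R_A · (0.6385)/(1 − 0.6385) = 1.46 × 1.766 = 2.579 kΩ.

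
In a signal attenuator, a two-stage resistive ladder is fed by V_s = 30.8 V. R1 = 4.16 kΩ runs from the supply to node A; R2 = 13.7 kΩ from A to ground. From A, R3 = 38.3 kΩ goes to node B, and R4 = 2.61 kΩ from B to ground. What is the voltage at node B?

V_B ≈ 1.40 V

Node A sees R2 in parallel with the series input of stage 2, R3 + R4 = 40.91 kΩ.
R2 ‖ (R3+R4) = 10.26 kΩ.
V_A = 30.8 × 10.26/(4.16 + 10.26) = 21.92 V.
Then the unloaded second divider: V_B = V_A × R4/(R3+R4) = 21.92 × 0.06380 = 1.398 V.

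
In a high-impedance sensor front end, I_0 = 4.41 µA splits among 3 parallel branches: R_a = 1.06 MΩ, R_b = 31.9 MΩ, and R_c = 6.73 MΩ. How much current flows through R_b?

I ≈ 0.123 µA

Conductances: ΣG = 1/1.06 + 1/31.9 + 1/6.73 = 1.123 (1/MΩ).
Current divider: I(R_b) = I_0 · G_k/ΣG = 4.41 × (0.03135/1.123) = 4.41 × 0.02791 = 0.1231 µA.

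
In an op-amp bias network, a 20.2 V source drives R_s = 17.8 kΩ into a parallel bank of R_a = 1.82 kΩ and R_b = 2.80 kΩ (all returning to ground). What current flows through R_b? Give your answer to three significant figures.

Equivalent of the parallel group: R_p = 1.103 kΩ.
Node voltage V_A = V_supply · R_p/(R_s + R_p) = 20.2 × 0.05835 = 1.179 V.
Branch current I = V_A/R_b = 1.179/2.80 = 0.4210 mA.

I ≈ 0.421 mA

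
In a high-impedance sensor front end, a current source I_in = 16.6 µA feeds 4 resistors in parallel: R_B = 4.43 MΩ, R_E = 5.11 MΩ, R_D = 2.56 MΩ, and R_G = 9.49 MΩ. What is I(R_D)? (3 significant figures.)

Conductances: ΣG = 1/4.43 + 1/5.11 + 1/2.56 + 1/9.49 = 0.9174 (1/MΩ).
By the current-divider rule, I = I_in · G_k/ΣG = 16.6 × 0.4258 = 7.068 µA.

I ≈ 7.07 µA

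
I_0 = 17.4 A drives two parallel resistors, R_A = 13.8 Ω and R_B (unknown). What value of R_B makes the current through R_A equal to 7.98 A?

R_B ≈ 11.7 Ω

The fraction through R_A equals R_B/(R_A+R_B).
With f = 0.4586, R_B = R_A · f/(1−f) = 13.8 × 0.8471 = 11.69 Ω.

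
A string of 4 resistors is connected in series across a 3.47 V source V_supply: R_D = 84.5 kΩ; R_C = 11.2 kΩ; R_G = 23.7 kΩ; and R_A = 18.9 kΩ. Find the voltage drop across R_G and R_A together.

ΣR = 84.5 + 11.2 + 23.7 + 18.9 = 138.3 kΩ.
R_{R_G..R_A} = 23.7 + 18.9 = 42.60 kΩ.
Voltage divider: V = V_supply · (42.60 / 138.3) = 3.47 × 0.3080 = 1.069 V.

V ≈ 1.07 V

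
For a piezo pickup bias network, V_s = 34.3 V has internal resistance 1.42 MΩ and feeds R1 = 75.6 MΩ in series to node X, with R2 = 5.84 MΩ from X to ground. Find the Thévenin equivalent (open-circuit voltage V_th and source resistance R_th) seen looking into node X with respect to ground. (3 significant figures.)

R1' = 1.42 + 75.6 = 77.02 MΩ (source resistance + R1).
V_th is the unloaded tap voltage: V_s · R2/(R1'+R2) = 34.3 × 0.07048 = 2.417 V.
Looking into X with the source shorted: R_th = R1'·R2/(R1'+R2) = 77.02 × 5.84/82.86 = 5.428 MΩ.

V_th ≈ 2.42 V, R_th ≈ 5.43 MΩ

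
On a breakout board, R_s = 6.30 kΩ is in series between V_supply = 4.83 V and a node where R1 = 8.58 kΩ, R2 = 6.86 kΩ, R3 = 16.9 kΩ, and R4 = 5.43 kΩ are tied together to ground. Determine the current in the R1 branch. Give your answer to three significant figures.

Parallel bank: R_p = 1/(1/8.58 + 1/6.86 + 1/16.9 + 1/5.43) = 1.978 kΩ.
Node voltage V_A = V_supply · R_p/(R_s + R_p) = 4.83 × 0.2389 = 1.154 V.
Branch current I = V_A/R1 = 1.154/8.58 = 0.1345 mA.

I ≈ 0.134 mA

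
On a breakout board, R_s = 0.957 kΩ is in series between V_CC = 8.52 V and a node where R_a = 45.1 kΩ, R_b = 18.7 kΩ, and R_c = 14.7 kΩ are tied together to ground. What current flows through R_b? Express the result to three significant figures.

Equivalent of the parallel group: R_p = 6.960 kΩ.
Node voltage V_A = V_CC · R_p/(R_s + R_p) = 8.52 × 0.8791 = 7.490 V.
I(R_b) = V_A / R_b = 7.490/18.7 = 0.4005 mA.

I ≈ 0.401 mA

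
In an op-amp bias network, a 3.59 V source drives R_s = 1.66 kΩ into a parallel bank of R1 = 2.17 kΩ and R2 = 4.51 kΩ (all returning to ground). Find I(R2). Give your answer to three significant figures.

I ≈ 0.373 mA

Equivalent of the parallel group: R_p = 1.465 kΩ.
Node voltage V_A = V_supply · R_p/(R_s + R_p) = 3.59 × 0.4688 = 1.683 V.
Branch current I = V_A/R2 = 1.683/4.51 = 0.3732 mA.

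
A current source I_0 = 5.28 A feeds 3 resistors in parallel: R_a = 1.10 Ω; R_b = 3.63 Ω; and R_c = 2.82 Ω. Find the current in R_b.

ΣG = 1/1.10 + 1/3.63 + 1/2.82 = 1.539.
Current divider: I(R_b) = I_0 · G_k/ΣG = 5.28 × (0.2755/1.539) = 5.28 × 0.1790 = 0.9450 A.

I ≈ 0.945 A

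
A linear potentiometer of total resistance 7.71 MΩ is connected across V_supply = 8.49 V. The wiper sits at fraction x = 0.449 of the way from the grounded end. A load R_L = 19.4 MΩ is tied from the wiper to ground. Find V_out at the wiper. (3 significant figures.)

Lower segment x·R_p = 3.462 MΩ; upper segment (1−x)·R_p = 4.248 MΩ.
(x·R_p) ‖ R_L = 2.938 MΩ.
Loaded-divider output: V_out = 8.49 × 0.4088 = 3.471 V.

V_out ≈ 3.47 V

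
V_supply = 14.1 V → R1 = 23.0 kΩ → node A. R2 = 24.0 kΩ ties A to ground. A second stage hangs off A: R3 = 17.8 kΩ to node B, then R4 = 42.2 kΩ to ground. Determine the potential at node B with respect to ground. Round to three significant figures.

The second stage (R3 + R4 = 60.00 kΩ) loads node A in parallel with R2.
R2 ‖ (R3+R4) = 17.14 kΩ.
So V_A = 14.1 × 0.4270 = 6.021 V.
Then the unloaded second divider: V_B = V_A × R4/(R3+R4) = 6.021 × 0.7033 = 4.235 V.

V_B ≈ 4.24 V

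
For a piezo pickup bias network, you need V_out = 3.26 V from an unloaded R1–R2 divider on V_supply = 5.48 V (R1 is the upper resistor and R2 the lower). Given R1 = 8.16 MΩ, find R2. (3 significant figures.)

R2 ≈ 12.0 MΩ

Required fraction k = V_out/V_supply = 0.5949.
Rearranging, R2 = R1·k/(1−k) = 8.16 × 1.468 = 11.98 MΩ.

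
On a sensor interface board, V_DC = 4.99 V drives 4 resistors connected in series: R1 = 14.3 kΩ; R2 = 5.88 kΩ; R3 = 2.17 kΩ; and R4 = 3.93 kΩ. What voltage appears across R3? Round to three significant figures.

ΣR = 14.3 + 5.88 + 2.17 + 3.93 = 26.28 kΩ.
V = V_DC · R/ΣR = 4.99 × 0.08257 = 0.4120 V.

V ≈ 0.412 V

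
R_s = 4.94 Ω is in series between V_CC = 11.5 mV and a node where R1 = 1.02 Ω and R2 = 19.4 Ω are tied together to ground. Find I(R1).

I ≈ 1.85 mA

Parallel bank: R_p = 1/(1/1.02 + 1/19.4) = 0.9690 Ω.
V_A by voltage divider: V_A = 11.5 × 0.9690/(4.94 + 0.9690) = 1.886 mV.
Branch current I = V_A/R1 = 1.886/1.02 = 1.849 mA.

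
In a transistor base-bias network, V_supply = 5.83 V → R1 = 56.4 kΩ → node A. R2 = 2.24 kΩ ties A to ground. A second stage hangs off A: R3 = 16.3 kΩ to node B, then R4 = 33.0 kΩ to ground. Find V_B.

V_B ≈ 0.143 V

The second stage (R3 + R4 = 49.30 kΩ) loads node A in parallel with R2.
Effective lower resistance at A: R2 ‖ 49.30 = 2.143 kΩ.
So V_A = 5.83 × 0.03660 = 0.2134 V.
Then the unloaded second divider: V_B = V_A × R4/(R3+R4) = 0.2134 × 0.6694 = 0.1428 V.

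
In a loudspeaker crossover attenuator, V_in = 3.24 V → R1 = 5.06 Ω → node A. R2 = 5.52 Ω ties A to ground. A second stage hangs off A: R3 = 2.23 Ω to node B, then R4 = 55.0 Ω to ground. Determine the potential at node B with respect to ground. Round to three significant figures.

V_B ≈ 1.55 V

The second stage (R3 + R4 = 57.23 Ω) loads node A in parallel with R2.
Effective lower resistance at A: R2 ‖ 57.23 = 5.034 Ω.
So V_A = 3.24 × 0.4987 = 1.616 V.
Then the unloaded second divider: V_B = V_A × R4/(R3+R4) = 1.616 × 0.9610 = 1.553 V.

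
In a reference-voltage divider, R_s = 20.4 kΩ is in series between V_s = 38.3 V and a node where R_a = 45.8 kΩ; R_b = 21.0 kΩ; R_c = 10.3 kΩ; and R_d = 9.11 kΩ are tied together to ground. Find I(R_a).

I ≈ 0.126 mA

Parallel bank: R_p = 1/(1/45.8 + 1/21.0 + 1/10.3 + 1/9.11) = 3.619 kΩ.
V_A by voltage divider: V_A = 38.3 × 3.619/(20.4 + 3.619) = 5.771 V.
Branch current I = V_A/R_a = 5.771/45.8 = 0.1260 mA.
(Check via current divider: I_total = 1.595 mA; share G_k/ΣG = 0.07902 → same result.)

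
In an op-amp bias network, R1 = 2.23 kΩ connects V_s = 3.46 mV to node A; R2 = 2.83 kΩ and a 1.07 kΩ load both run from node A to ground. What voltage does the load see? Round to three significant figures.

First combine the lower leg with the load: R2 ‖ R_L = 0.7764 kΩ.
Voltage divider with the loaded lower leg: V_out = 3.46 × 0.7764/(2.23 + 0.7764) = 3.46 × 0.2583 = 0.8936 mV.

V_out ≈ 0.894 mV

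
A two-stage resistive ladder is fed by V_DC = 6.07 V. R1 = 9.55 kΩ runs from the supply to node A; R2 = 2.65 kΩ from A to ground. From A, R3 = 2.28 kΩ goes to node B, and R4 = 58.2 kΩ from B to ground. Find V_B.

Looking into the second stage from A: R3 + R4 = 60.48 kΩ appears in parallel with R2.
R2 ‖ (R3+R4) = 2.539 kΩ.
So V_A = 6.07 × 0.2100 = 1.275 V.
Then the unloaded second divider: V_B = V_A × R4/(R3+R4) = 1.275 × 0.9623 = 1.227 V.

V_B ≈ 1.23 V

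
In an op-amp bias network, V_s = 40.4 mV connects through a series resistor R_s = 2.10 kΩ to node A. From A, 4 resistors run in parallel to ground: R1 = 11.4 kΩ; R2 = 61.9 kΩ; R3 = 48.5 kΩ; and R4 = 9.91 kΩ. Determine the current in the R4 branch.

I ≈ 2.77 µA

Parallel bank: R_p = 1/(1/11.4 + 1/61.9 + 1/48.5 + 1/9.91) = 4.437 kΩ.
V_A = 40.4 × 4.437/6.537 = 27.42 mV.
Branch current I = V_A/R4 = 27.42/9.91 = 2.767 µA.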